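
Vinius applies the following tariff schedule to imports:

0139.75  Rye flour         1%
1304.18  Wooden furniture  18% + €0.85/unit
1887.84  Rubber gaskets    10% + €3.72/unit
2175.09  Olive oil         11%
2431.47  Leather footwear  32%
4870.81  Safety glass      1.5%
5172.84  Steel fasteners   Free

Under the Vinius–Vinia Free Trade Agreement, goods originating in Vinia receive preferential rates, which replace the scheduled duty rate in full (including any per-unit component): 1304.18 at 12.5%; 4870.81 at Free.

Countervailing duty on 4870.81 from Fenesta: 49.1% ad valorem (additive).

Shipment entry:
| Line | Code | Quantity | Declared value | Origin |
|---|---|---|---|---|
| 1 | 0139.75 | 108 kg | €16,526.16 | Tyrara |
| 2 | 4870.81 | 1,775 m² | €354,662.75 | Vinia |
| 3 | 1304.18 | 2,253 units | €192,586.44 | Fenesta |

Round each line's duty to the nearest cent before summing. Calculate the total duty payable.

€36,745.87

Line 1 (0139.75, Tyrara, 108 kg, €16,526.16):
Base rate for 0139.75 is 1%.
Duty = €16,526.16 × 1% = €165.26.
Line 2 (4870.81, Vinia, 1,775 m², €354,662.75):
Base rate for 4870.81 is 1.5%.
Origin Vinia qualifies under the Vinius–Vinia agreement and 4870.81 is covered: preferential rate Free applies instead.
The additional-duty order on 4870.81 targets Fenesta, not Vinia; it does not apply.
Duty = €354,662.75 × 0% = €0.00.
Line 3 (1304.18, Fenesta, 2,253 units, €192,586.44):
Base rate for 1304.18 is 18% + €0.85/unit.
1304.18 has an FTA preferential rate, but origin Fenesta is not Vinia; base rate stands.
Duty = €192,586.44 × 18% + 2,253 × €0.85 = €36,580.61.
Total = €165.26 + €0.00 + €36,580.61 = €36,745.87.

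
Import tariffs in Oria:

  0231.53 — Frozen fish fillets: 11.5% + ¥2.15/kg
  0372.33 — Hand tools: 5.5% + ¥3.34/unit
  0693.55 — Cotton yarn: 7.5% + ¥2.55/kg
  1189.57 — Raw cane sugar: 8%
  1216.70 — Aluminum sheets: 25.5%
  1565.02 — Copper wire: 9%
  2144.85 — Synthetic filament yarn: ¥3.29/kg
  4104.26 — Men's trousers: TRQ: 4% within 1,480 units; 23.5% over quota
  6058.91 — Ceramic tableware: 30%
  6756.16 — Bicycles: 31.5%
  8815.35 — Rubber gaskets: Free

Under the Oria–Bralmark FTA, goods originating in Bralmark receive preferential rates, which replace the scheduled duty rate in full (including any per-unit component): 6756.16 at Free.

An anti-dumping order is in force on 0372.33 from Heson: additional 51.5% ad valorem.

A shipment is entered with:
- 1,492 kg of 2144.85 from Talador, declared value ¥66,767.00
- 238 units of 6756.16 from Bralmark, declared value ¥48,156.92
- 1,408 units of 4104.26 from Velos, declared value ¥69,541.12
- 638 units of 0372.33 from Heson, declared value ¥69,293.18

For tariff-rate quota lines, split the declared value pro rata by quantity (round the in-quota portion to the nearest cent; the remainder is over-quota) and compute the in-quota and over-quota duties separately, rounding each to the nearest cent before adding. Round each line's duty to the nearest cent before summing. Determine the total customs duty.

Line 1 (2144.85, Talador, 1,492 kg, ¥66,767.00):
Base rate for 2144.85 is ¥3.29/kg.
Duty = 1,492 × ¥3.29 = ¥4,908.68.
Line 2 (6756.16, Bralmark, 238 units, ¥48,156.92):
Base rate for 6756.16 is 31.5%.
Origin Bralmark qualifies under the Oria–Bralmark agreement and 6756.16 is covered: preferential rate Free applies instead.
Duty = ¥48,156.92 × 0% = ¥0.00.
Line 3 (4104.26, Velos, 1,408 units, ¥69,541.12):
Code 4104.26 is under a tariff-rate quota (threshold 1,480 units). Quantity 1,408 units is within the quota, so the in-quota rate 4% applies to the full value.
Duty = ¥69,541.12 × 4% = ¥2,781.64.
Line 4 (0372.33, Heson, 638 units, ¥69,293.18):
Base rate for 0372.33 is 5.5% + ¥3.34/unit.
Additional duty on 0372.33 from Heson: +51.5%. Applied ad valorem rate: 5.5% + 51.5% = 57%.
Duty = ¥69,293.18 × 57% + 638 × ¥3.34 = ¥41,628.03.
Total = ¥4,908.68 + ¥0.00 + ¥2,781.64 + ¥41,628.03 = ¥49,318.35.

¥49,318.35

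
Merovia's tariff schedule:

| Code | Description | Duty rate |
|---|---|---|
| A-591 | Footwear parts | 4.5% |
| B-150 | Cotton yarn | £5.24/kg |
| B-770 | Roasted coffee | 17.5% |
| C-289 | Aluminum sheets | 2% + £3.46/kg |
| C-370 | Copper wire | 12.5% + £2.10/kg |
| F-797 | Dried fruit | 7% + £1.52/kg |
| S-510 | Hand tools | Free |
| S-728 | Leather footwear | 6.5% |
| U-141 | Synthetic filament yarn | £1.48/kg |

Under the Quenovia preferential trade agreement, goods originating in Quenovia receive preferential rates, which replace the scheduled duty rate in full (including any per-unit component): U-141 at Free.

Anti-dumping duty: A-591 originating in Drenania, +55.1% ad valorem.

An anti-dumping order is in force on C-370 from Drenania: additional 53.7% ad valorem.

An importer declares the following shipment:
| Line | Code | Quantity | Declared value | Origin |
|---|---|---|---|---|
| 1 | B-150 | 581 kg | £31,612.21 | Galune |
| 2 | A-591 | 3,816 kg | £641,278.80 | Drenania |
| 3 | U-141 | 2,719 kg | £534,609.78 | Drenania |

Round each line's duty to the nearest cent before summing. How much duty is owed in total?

£389,270.72

Line 1 (B-150, Galune, 581 kg, £31,612.21):
Base rate for B-150 is £5.24/kg.
Duty = 581 × £5.24 = £3,044.44.
Line 2 (A-591, Drenania, 3,816 kg, £641,278.80):
Base rate for A-591 is 4.5%.
Additional duty on A-591 from Drenania: +55.1%. Applied ad valorem rate: 4.5% + 55.1% = 59.6%.
Duty = £641,278.80 × 59.6% = £382,202.16.
Line 3 (U-141, Drenania, 2,719 kg, £534,609.78):
Base rate for U-141 is £1.48/kg.
U-141 has an FTA preferential rate, but origin Drenania is not Quenovia; base rate stands.
Duty = 2,719 × £1.48 = £4,024.12.
Total = £3,044.44 + £382,202.16 + £4,024.12 = £389,270.72.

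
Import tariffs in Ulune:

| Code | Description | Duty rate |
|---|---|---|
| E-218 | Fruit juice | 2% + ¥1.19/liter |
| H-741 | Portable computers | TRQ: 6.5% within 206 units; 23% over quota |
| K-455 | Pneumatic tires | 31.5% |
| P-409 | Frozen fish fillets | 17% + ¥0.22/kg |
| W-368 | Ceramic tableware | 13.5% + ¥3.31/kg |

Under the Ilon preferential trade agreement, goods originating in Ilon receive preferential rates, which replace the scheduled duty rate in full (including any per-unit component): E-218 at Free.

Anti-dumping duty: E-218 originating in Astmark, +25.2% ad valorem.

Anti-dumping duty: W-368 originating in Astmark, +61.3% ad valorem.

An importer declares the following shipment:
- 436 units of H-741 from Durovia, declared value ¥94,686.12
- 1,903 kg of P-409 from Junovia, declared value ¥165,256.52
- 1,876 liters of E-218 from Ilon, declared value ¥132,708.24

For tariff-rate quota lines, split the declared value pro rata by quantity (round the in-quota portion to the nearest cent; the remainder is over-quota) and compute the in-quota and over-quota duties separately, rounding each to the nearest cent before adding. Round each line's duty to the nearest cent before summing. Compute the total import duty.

Line 1 (H-741, Durovia, 436 units, ¥94,686.12):
Code H-741 is under a tariff-rate quota (threshold 206 units). In-quota: 206 units at 6.5%; over-quota: 230 units at 23%.
Pro-rata value split: in-quota = ¥94,686.12 × 206/436 = ¥44,737.02; over-quota = ¥94,686.12 − ¥44,737.02 = ¥49,949.10.
In-quota duty = ¥44,737.02 × 6.5% = ¥2,907.91. Over-quota duty = ¥49,949.10 × 23% = ¥11,488.29.
Line duty = ¥2,907.91 + ¥11,488.29 = ¥14,396.20.
Line 2 (P-409, Junovia, 1,903 kg, ¥165,256.52):
Base rate for P-409 is 17% + ¥0.22/kg.
Duty = ¥165,256.52 × 17% + 1,903 × ¥0.22 = ¥28,512.27.
Line 3 (E-218, Ilon, 1,876 liters, ¥132,708.24):
Base rate for E-218 is 2% + ¥1.19/liter.
Origin Ilon qualifies under the Ulune–Ilon agreement and E-218 is covered: preferential rate Free applies instead.
The additional-duty order on E-218 targets Astmark, not Ilon; it does not apply.
Duty = ¥132,708.24 × 0% = ¥0.00.
Total = ¥14,396.20 + ¥28,512.27 + ¥0.00 = ¥42,908.47.

¥42,908.47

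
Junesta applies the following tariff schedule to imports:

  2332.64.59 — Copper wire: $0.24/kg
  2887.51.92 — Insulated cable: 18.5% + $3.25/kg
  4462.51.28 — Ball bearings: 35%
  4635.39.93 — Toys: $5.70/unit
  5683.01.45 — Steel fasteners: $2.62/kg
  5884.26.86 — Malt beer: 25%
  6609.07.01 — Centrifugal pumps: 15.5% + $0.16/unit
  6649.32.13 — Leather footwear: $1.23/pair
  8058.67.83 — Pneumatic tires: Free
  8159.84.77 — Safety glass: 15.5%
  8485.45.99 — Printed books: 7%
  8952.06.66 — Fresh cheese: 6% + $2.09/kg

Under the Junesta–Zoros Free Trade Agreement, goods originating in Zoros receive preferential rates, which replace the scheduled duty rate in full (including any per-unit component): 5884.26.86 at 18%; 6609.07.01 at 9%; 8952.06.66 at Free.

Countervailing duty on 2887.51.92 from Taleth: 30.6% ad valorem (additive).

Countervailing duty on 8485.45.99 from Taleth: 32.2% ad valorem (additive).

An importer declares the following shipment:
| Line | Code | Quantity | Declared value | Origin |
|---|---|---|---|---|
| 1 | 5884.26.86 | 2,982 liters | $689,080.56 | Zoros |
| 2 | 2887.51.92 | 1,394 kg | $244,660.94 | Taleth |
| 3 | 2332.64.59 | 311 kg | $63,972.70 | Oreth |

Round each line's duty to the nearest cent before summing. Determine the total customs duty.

$248,768.16

Line 1 (5884.26.86, Zoros, 2,982 liters, $689,080.56):
Base rate for 5884.26.86 is 25%.
Origin Zoros qualifies under the Junesta–Zoros agreement and 5884.26.86 is covered: preferential rate 18% applies instead.
Duty = $689,080.56 × 18% = $124,034.50.
Line 2 (2887.51.92, Taleth, 1,394 kg, $244,660.94):
Base rate for 2887.51.92 is 18.5% + $3.25/kg.
Additional duty on 2887.51.92 from Taleth: +30.6%. Applied ad valorem rate: 18.5% + 30.6% = 49.1%.
Duty = $244,660.94 × 49.1% + 1,394 × $3.25 = $124,659.02.
Line 3 (2332.64.59, Oreth, 311 kg, $63,972.70):
Base rate for 2332.64.59 is $0.24/kg.
Duty = 311 × $0.24 = $74.64.
Total = $124,034.50 + $124,659.02 + $74.64 = $248,768.16.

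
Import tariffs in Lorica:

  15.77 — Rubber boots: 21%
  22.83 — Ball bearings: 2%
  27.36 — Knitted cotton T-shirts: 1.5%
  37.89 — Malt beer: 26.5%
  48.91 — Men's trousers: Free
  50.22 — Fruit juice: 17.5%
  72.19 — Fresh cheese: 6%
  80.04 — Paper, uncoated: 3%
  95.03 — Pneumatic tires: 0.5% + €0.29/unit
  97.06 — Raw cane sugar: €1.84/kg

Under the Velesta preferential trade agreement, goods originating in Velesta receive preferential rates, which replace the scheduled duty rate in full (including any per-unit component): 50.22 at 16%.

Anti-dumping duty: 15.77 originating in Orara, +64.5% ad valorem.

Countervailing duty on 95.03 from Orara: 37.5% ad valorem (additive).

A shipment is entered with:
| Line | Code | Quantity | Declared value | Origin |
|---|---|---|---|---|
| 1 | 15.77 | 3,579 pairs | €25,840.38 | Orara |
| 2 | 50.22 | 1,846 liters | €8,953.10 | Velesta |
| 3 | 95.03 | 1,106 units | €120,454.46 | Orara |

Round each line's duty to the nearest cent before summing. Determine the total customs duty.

€69,619.45

Line 1 (15.77, Orara, 3,579 pairs, €25,840.38):
Base rate for 15.77 is 21%.
Additional duty on 15.77 from Orara: +64.5%. Applied ad valorem rate: 21% + 64.5% = 85.5%.
Duty = €25,840.38 × 85.5% = €22,093.52.
Line 2 (50.22, Velesta, 1,846 liters, €8,953.10):
Base rate for 50.22 is 17.5%.
Origin Velesta qualifies under the Lorica–Velesta agreement and 50.22 is covered: preferential rate 16% applies instead.
Duty = €8,953.10 × 16% = €1,432.50.
Line 3 (95.03, Orara, 1,106 units, €120,454.46):
Base rate for 95.03 is 0.5% + €0.29/unit.
Additional duty on 95.03 from Orara: +37.5%. Applied ad valorem rate: 0.5% + 37.5% = 38%.
Duty = €120,454.46 × 38% + 1,106 × €0.29 = €46,093.43.
Total = €22,093.52 + €1,432.50 + €46,093.43 = €69,619.45.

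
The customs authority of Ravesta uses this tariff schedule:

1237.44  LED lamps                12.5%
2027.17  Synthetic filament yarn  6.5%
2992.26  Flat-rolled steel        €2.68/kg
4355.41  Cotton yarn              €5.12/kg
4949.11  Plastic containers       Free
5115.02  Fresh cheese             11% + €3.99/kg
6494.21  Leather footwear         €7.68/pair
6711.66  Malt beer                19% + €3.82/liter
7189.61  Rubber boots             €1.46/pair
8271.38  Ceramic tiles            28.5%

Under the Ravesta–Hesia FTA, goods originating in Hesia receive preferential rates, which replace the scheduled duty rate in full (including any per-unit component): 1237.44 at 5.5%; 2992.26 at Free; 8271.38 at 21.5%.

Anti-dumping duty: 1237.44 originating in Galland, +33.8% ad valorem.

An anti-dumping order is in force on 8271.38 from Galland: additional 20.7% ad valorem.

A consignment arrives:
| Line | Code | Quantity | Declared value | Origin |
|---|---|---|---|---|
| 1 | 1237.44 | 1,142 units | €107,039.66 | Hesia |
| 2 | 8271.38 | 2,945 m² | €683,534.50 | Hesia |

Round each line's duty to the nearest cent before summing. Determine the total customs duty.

€152,847.10

Line 1 (1237.44, Hesia, 1,142 units, €107,039.66):
Base rate for 1237.44 is 12.5%.
Origin Hesia qualifies under the Ravesta–Hesia agreement and 1237.44 is covered: preferential rate 5.5% applies instead.
The additional-duty order on 1237.44 targets Galland, not Hesia; it does not apply.
Duty = €107,039.66 × 5.5% = €5,887.18.
Line 2 (8271.38, Hesia, 2,945 m², €683,534.50):
Base rate for 8271.38 is 28.5%.
Origin Hesia qualifies under the Ravesta–Hesia agreement and 8271.38 is covered: preferential rate 21.5% applies instead.
The additional-duty order on 8271.38 targets Galland, not Hesia; it does not apply.
Duty = €683,534.50 × 21.5% = €146,959.92.
Total = €5,887.18 + €146,959.92 = €152,847.10.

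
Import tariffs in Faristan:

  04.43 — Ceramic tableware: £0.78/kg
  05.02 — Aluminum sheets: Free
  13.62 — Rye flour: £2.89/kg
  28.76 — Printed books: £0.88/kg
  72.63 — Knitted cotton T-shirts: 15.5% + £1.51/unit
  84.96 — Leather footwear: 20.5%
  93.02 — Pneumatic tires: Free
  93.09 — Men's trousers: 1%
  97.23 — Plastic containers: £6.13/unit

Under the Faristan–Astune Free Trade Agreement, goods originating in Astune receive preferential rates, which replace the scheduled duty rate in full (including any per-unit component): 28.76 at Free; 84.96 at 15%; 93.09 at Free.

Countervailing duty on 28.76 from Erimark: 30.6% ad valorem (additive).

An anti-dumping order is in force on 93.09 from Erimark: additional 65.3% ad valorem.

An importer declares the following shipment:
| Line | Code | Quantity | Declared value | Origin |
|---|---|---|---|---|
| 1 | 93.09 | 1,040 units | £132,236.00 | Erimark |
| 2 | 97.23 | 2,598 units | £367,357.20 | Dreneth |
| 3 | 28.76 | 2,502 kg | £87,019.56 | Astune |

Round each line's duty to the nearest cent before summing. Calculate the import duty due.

£103,598.21

Line 1 (93.09, Erimark, 1,040 units, £132,236.00):
Base rate for 93.09 is 1%.
93.09 has an FTA preferential rate, but origin Erimark is not Astune; base rate stands.
Additional duty on 93.09 from Erimark: +65.3%. Applied ad valorem rate: 1% + 65.3% = 66.3%.
Duty = £132,236.00 × 66.3% = £87,672.47.
Line 2 (97.23, Dreneth, 2,598 units, £367,357.20):
Base rate for 97.23 is £6.13/unit.
Duty = 2,598 × £6.13 = £15,925.74.
Line 3 (28.76, Astune, 2,502 kg, £87,019.56):
Base rate for 28.76 is £0.88/kg.
Origin Astune qualifies under the Faristan–Astune agreement and 28.76 is covered: preferential rate Free applies instead.
The additional-duty order on 28.76 targets Erimark, not Astune; it does not apply.
Duty = £87,019.56 × 0% = £0.00.
Total = £87,672.47 + £15,925.74 + £0.00 = £103,598.21.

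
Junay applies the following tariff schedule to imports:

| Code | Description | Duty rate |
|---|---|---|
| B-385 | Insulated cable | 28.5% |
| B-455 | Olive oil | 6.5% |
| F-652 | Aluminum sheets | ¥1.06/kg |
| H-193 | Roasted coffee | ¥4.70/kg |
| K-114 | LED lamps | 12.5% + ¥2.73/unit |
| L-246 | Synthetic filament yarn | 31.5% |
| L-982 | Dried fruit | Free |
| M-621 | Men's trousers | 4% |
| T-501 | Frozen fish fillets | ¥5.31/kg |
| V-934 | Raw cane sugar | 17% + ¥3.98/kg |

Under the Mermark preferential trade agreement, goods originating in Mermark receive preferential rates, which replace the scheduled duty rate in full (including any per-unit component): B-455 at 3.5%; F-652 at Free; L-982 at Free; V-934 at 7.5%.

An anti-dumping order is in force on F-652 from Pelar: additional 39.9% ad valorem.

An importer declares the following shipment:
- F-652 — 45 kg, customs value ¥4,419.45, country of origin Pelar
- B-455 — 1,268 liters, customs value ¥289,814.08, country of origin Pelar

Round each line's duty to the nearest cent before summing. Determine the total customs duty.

Line 1 (F-652, Pelar, 45 kg, ¥4,419.45):
Base rate for F-652 is ¥1.06/kg.
F-652 has an FTA preferential rate, but origin Pelar is not Mermark; base rate stands.
Additional duty on F-652 from Pelar: +39.9% ad valorem. Applied ad valorem rate = 39.9%.
Duty = ¥4,419.45 × 39.9% + 45 × ¥1.06 = ¥1,811.06.
Line 2 (B-455, Pelar, 1,268 liters, ¥289,814.08):
Base rate for B-455 is 6.5%.
B-455 has an FTA preferential rate, but origin Pelar is not Mermark; base rate stands.
Duty = ¥289,814.08 × 6.5% = ¥18,837.92.
Total = ¥1,811.06 + ¥18,837.92 = ¥20,648.98.

¥20,648.98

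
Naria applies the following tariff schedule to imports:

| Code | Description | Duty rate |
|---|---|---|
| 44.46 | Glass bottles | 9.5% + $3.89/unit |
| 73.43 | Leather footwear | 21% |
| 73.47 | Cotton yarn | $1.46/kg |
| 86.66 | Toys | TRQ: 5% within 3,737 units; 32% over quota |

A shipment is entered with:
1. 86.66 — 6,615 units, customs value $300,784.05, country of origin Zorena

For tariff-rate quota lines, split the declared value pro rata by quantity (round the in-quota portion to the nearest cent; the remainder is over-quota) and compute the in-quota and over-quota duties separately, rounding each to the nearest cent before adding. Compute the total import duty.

Line 1 (86.66, Zorena, 6,615 units, $300,784.05):
Code 86.66 is under a tariff-rate quota (threshold 3,737 units). In-quota: 3,737 units at 5%; over-quota: 2,878 units at 32%.
Pro-rata value split: in-quota = $300,784.05 × 3,737/6,615 = $169,921.39; over-quota = $300,784.05 − $169,921.39 = $130,862.66.
In-quota duty = $169,921.39 × 5% = $8,496.07. Over-quota duty = $130,862.66 × 32% = $41,876.05.
Line duty = $8,496.07 + $41,876.05 = $50,372.12.

$50,372.12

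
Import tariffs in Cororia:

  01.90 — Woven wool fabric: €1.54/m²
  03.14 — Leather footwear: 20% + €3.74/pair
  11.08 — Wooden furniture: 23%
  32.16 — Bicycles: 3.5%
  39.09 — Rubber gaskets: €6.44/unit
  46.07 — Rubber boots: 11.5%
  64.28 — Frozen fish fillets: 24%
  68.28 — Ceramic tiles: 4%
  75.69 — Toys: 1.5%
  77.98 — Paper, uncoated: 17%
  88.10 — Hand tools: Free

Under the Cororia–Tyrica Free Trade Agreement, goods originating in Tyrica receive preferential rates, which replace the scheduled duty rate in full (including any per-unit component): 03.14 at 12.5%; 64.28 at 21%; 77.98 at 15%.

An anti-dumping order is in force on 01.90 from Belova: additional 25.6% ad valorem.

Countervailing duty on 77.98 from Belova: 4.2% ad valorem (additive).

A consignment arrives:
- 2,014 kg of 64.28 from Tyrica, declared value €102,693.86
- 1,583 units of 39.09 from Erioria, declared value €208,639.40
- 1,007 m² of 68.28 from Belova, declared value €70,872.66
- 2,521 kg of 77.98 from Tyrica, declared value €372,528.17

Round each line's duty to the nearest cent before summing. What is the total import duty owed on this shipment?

Line 1 (64.28, Tyrica, 2,014 kg, €102,693.86):
Base rate for 64.28 is 24%.
Origin Tyrica qualifies under the Cororia–Tyrica agreement and 64.28 is covered: preferential rate 21% applies instead.
Duty = €102,693.86 × 21% = €21,565.71.
Line 2 (39.09, Erioria, 1,583 units, €208,639.40):
Base rate for 39.09 is €6.44/unit.
Duty = 1,583 × €6.44 = €10,194.52.
Line 3 (68.28, Belova, 1,007 m², €70,872.66):
Base rate for 68.28 is 4%.
Duty = €70,872.66 × 4% = €2,834.91.
Line 4 (77.98, Tyrica, 2,521 kg, €372,528.17):
Base rate for 77.98 is 17%.
Origin Tyrica qualifies under the Cororia–Tyrica agreement and 77.98 is covered: preferential rate 15% applies instead.
The additional-duty order on 77.98 targets Belova, not Tyrica; it does not apply.
Duty = €372,528.17 × 15% = €55,879.23.
Total = €21,565.71 + €10,194.52 + €2,834.91 + €55,879.23 = €90,474.37.

€90,474.37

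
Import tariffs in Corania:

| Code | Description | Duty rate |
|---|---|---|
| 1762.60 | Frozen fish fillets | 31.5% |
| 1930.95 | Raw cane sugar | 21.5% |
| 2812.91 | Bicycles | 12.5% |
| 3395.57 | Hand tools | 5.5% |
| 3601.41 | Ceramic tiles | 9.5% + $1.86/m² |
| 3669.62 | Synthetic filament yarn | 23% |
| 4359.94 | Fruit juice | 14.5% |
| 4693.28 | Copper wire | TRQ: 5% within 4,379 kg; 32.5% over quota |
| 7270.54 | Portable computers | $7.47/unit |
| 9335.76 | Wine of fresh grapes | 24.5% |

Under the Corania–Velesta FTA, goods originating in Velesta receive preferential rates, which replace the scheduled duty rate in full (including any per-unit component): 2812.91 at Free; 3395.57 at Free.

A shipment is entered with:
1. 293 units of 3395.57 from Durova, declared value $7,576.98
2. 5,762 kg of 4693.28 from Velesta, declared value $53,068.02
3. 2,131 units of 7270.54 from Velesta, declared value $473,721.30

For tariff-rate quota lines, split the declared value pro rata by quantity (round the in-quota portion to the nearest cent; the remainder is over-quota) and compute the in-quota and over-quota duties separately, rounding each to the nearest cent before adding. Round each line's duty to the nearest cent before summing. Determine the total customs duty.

Line 1 (3395.57, Durova, 293 units, $7,576.98):
Base rate for 3395.57 is 5.5%.
3395.57 has an FTA preferential rate, but origin Durova is not Velesta; base rate stands.
Duty = $7,576.98 × 5.5% = $416.73.
Line 2 (4693.28, Velesta, 5,762 kg, $53,068.02):
Code 4693.28 is under a tariff-rate quota (threshold 4,379 kg). In-quota: 4,379 kg at 5%; over-quota: 1,383 kg at 32.5%.
Pro-rata value split: in-quota = $53,068.02 × 4,379/5,762 = $40,330.59; over-quota = $53,068.02 − $40,330.59 = $12,737.43.
In-quota duty = $40,330.59 × 5% = $2,016.53. Over-quota duty = $12,737.43 × 32.5% = $4,139.66.
Line duty = $2,016.53 + $4,139.66 = $6,156.19.
Line 3 (7270.54, Velesta, 2,131 units, $473,721.30):
Base rate for 7270.54 is $7.47/unit.
Origin Velesta is the FTA partner but 7270.54 is not on the preference list; base rate stands.
Duty = 2,131 × $7.47 = $15,918.57.
Total = $416.73 + $6,156.19 + $15,918.57 = $22,491.49.

$22,491.49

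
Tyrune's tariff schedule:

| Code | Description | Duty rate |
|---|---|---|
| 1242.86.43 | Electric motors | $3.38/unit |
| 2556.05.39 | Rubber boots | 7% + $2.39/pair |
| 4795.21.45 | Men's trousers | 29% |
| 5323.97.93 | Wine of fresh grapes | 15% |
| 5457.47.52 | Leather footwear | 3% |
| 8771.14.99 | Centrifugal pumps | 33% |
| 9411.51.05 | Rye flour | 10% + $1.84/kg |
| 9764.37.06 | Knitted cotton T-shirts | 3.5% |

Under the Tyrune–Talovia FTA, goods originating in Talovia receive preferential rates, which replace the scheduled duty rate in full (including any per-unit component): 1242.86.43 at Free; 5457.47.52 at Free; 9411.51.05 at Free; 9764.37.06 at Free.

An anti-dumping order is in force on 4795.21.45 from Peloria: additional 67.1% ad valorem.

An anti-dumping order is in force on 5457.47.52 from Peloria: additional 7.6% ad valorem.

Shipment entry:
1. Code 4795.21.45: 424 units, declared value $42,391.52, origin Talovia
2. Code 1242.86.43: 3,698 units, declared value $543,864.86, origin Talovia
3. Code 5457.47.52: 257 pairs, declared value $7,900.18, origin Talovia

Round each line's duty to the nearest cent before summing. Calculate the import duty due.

Line 1 (4795.21.45, Talovia, 424 units, $42,391.52):
Base rate for 4795.21.45 is 29%.
Origin Talovia is the FTA partner but 4795.21.45 is not on the preference list; base rate stands.
The additional-duty order on 4795.21.45 targets Peloria, not Talovia; it does not apply.
Duty = $42,391.52 × 29% = $12,293.54.
Line 2 (1242.86.43, Talovia, 3,698 units, $543,864.86):
Base rate for 1242.86.43 is $3.38/unit.
Origin Talovia qualifies under the Tyrune–Talovia agreement and 1242.86.43 is covered: preferential rate Free applies instead.
Duty = $543,864.86 × 0% = $0.00.
Line 3 (5457.47.52, Talovia, 257 pairs, $7,900.18):
Base rate for 5457.47.52 is 3%.
Origin Talovia qualifies under the Tyrune–Talovia agreement and 5457.47.52 is covered: preferential rate Free applies instead.
The additional-duty order on 5457.47.52 targets Peloria, not Talovia; it does not apply.
Duty = $7,900.18 × 0% = $0.00.
Total = $12,293.54 + $0.00 + $0.00 = $12,293.54.

$12,293.54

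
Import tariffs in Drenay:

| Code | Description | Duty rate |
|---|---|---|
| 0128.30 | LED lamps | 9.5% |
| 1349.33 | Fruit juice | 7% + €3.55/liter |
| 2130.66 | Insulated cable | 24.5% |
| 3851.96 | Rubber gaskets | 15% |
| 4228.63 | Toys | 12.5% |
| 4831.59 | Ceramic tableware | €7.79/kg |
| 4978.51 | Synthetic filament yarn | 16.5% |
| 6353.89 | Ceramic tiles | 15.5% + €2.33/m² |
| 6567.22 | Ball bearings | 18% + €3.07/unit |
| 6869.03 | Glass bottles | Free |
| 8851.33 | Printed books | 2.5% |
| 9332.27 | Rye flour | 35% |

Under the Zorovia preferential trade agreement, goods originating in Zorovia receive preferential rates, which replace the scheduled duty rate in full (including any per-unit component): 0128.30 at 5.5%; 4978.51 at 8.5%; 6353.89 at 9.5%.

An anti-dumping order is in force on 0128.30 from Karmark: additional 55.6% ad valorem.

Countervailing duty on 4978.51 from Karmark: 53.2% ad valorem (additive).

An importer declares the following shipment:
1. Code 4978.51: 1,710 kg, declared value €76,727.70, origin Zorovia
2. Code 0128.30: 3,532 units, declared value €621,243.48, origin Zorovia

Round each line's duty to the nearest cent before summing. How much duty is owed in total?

Line 1 (4978.51, Zorovia, 1,710 kg, €76,727.70):
Base rate for 4978.51 is 16.5%.
Origin Zorovia qualifies under the Drenay–Zorovia agreement and 4978.51 is covered: preferential rate 8.5% applies instead.
The additional-duty order on 4978.51 targets Karmark, not Zorovia; it does not apply.
Duty = €76,727.70 × 8.5% = €6,521.85.
Line 2 (0128.30, Zorovia, 3,532 units, €621,243.48):
Base rate for 0128.30 is 9.5%.
Origin Zorovia qualifies under the Drenay–Zorovia agreement and 0128.30 is covered: preferential rate 5.5% applies instead.
The additional-duty order on 0128.30 targets Karmark, not Zorovia; it does not apply.
Duty = €621,243.48 × 5.5% = €34,168.39.
Total = €6,521.85 + €34,168.39 = €40,690.24.

€40,690.24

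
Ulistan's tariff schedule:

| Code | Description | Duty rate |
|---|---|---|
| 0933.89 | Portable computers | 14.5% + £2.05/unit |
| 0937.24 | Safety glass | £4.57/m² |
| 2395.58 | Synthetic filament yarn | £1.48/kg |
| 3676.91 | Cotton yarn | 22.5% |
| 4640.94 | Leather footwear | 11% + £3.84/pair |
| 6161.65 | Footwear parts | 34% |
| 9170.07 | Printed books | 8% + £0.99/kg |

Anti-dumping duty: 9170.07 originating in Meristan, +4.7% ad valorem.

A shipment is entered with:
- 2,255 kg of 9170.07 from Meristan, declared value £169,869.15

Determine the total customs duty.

£23,805.83

Line 1 (9170.07, Meristan, 2,255 kg, £169,869.15):
Base rate for 9170.07 is 8% + £0.99/kg.
Additional duty on 9170.07 from Meristan: +4.7%. Applied ad valorem rate: 8% + 4.7% = 12.7%.
Duty = £169,869.15 × 12.7% + 2,255 × £0.99 = £23,805.83.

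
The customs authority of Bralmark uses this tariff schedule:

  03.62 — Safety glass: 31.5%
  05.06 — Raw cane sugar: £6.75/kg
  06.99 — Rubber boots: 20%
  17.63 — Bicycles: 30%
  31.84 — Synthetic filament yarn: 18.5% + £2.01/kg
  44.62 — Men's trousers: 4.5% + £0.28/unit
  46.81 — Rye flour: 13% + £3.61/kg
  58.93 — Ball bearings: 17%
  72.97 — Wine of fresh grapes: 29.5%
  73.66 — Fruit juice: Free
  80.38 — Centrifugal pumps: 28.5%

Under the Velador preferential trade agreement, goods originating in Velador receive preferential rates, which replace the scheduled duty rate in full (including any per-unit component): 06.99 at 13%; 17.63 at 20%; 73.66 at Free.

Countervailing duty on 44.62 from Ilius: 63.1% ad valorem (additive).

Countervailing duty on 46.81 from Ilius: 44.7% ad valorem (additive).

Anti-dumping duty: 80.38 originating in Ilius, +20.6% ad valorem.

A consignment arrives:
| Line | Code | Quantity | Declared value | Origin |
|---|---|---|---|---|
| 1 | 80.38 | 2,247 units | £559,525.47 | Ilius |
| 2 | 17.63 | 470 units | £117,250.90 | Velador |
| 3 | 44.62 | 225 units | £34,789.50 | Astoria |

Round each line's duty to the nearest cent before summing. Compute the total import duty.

Line 1 (80.38, Ilius, 2,247 units, £559,525.47):
Base rate for 80.38 is 28.5%.
Additional duty on 80.38 from Ilius: +20.6%. Applied ad valorem rate: 28.5% + 20.6% = 49.1%.
Duty = £559,525.47 × 49.1% = £274,727.01.
Line 2 (17.63, Velador, 470 units, £117,250.90):
Base rate for 17.63 is 30%.
Origin Velador qualifies under the Bralmark–Velador agreement and 17.63 is covered: preferential rate 20% applies instead.
Duty = £117,250.90 × 20% = £23,450.18.
Line 3 (44.62, Astoria, 225 units, £34,789.50):
Base rate for 44.62 is 4.5% + £0.28/unit.
The additional-duty order on 44.62 targets Ilius, not Astoria; it does not apply.
Duty = £34,789.50 × 4.5% + 225 × £0.28 = £1,628.53.
Total = £274,727.01 + £23,450.18 + £1,628.53 = £299,805.72.

£299,805.72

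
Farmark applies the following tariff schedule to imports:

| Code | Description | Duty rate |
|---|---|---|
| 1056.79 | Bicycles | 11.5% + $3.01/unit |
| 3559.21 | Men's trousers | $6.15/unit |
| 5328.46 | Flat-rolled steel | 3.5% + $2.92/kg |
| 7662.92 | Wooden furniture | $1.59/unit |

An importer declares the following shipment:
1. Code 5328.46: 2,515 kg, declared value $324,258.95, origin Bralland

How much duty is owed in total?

$18,692.86

Line 1 (5328.46, Bralland, 2,515 kg, $324,258.95):
Base rate for 5328.46 is 3.5% + $2.92/kg.
Duty = $324,258.95 × 3.5% + 2,515 × $2.92 = $18,692.86.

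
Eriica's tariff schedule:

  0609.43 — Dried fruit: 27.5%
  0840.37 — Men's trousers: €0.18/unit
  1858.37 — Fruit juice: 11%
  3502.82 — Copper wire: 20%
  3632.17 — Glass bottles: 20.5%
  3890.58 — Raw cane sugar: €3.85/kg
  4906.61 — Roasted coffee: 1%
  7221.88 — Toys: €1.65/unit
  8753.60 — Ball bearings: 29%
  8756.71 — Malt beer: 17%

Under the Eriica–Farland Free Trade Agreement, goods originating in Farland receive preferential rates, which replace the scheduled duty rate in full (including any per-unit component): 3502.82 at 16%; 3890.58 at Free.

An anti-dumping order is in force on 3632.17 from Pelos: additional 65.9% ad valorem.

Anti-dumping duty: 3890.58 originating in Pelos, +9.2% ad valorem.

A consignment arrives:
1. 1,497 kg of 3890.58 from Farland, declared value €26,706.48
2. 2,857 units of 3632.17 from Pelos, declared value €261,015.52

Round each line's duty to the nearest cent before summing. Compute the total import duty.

€225,517.41

Line 1 (3890.58, Farland, 1,497 kg, €26,706.48):
Base rate for 3890.58 is €3.85/kg.
Origin Farland qualifies under the Eriica–Farland agreement and 3890.58 is covered: preferential rate Free applies instead.
The additional-duty order on 3890.58 targets Pelos, not Farland; it does not apply.
Duty = €26,706.48 × 0% = €0.00.
Line 2 (3632.17, Pelos, 2,857 units, €261,015.52):
Base rate for 3632.17 is 20.5%.
Additional duty on 3632.17 from Pelos: +65.9%. Applied ad valorem rate: 20.5% + 65.9% = 86.4%.
Duty = €261,015.52 × 86.4% = €225,517.41.
Total = €0.00 + €225,517.41 = €225,517.41.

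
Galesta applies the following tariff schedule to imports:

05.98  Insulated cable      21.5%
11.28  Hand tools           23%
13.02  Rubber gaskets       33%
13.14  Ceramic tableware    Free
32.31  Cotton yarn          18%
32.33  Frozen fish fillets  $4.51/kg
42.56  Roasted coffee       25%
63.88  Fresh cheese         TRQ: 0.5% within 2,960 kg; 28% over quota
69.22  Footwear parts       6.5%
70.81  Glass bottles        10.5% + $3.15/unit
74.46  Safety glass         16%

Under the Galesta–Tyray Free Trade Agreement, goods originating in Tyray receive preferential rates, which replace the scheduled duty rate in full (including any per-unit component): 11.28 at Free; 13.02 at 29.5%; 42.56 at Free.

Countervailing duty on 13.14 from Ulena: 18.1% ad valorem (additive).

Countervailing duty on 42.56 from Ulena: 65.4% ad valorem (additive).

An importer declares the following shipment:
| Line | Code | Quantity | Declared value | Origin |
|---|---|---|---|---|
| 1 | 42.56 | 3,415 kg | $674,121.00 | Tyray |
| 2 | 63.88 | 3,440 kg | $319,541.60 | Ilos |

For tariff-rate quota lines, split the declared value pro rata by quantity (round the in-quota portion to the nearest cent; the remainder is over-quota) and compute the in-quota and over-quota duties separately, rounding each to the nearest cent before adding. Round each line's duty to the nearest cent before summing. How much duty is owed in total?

$13,859.19

Line 1 (42.56, Tyray, 3,415 kg, $674,121.00):
Base rate for 42.56 is 25%.
Origin Tyray qualifies under the Galesta–Tyray agreement and 42.56 is covered: preferential rate Free applies instead.
The additional-duty order on 42.56 targets Ulena, not Tyray; it does not apply.
Duty = $674,121.00 × 0% = $0.00.
Line 2 (63.88, Ilos, 3,440 kg, $319,541.60):
Code 63.88 is under a tariff-rate quota (threshold 2,960 kg). In-quota: 2,960 kg at 0.5%; over-quota: 480 kg at 28%.
Pro-rata value split: in-quota = $319,541.60 × 2,960/3,440 = $274,954.40; over-quota = $319,541.60 − $274,954.40 = $44,587.20.
In-quota duty = $274,954.40 × 0.5% = $1,374.77. Over-quota duty = $44,587.20 × 28% = $12,484.42.
Line duty = $1,374.77 + $12,484.42 = $13,859.19.
Total = $0.00 + $13,859.19 = $13,859.19.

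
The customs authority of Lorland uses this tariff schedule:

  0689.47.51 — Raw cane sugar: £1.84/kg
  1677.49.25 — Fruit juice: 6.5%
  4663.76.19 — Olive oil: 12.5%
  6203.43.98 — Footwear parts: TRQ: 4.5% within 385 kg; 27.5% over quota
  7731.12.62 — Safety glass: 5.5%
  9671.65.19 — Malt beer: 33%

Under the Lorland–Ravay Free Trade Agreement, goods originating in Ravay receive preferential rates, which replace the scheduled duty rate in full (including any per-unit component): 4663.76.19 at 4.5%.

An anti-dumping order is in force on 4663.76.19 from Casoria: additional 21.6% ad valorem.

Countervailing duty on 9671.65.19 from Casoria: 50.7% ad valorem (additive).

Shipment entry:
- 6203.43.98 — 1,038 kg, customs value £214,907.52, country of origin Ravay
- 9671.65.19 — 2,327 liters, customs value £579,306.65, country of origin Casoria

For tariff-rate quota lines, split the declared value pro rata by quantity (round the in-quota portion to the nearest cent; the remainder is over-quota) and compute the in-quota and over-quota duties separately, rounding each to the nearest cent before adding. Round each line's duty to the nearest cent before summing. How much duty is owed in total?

Line 1 (6203.43.98, Ravay, 1,038 kg, £214,907.52):
Code 6203.43.98 is under a tariff-rate quota (threshold 385 kg). In-quota: 385 kg at 4.5%; over-quota: 653 kg at 27.5%.
Pro-rata value split: in-quota = £214,907.52 × 385/1,038 = £79,710.40; over-quota = £214,907.52 − £79,710.40 = £135,197.12.
In-quota duty = £79,710.40 × 4.5% = £3,586.97. Over-quota duty = £135,197.12 × 27.5% = £37,179.21.
Line duty = £3,586.97 + £37,179.21 = £40,766.18.
Line 2 (9671.65.19, Casoria, 2,327 liters, £579,306.65):
Base rate for 9671.65.19 is 33%.
Additional duty on 9671.65.19 from Casoria: +50.7%. Applied ad valorem rate: 33% + 50.7% = 83.7%.
Duty = £579,306.65 × 83.7% = £484,879.67.
Total = £40,766.18 + £484,879.67 = £525,645.85.

£525,645.85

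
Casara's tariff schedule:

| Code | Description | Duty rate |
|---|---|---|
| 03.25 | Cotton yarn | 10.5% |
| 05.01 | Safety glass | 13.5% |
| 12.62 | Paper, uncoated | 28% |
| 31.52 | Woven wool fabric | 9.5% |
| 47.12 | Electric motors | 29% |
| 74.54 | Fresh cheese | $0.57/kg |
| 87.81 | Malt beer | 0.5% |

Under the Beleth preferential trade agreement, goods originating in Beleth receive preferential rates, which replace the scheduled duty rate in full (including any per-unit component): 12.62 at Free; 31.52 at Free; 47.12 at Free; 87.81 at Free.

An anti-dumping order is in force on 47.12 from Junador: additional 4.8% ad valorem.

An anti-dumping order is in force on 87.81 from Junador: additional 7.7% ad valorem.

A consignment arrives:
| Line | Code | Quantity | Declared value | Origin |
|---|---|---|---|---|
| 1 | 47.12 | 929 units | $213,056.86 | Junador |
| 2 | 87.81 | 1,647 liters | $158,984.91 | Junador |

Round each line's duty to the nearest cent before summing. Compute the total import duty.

$85,049.98

Line 1 (47.12, Junador, 929 units, $213,056.86):
Base rate for 47.12 is 29%.
47.12 has an FTA preferential rate, but origin Junador is not Beleth; base rate stands.
Additional duty on 47.12 from Junador: +4.8%. Applied ad valorem rate: 29% + 4.8% = 33.8%.
Duty = $213,056.86 × 33.8% = $72,013.22.
Line 2 (87.81, Junador, 1,647 liters, $158,984.91):
Base rate for 87.81 is 0.5%.
87.81 has an FTA preferential rate, but origin Junador is not Beleth; base rate stands.
Additional duty on 87.81 from Junador: +7.7%. Applied ad valorem rate: 0.5% + 7.7% = 8.2%.
Duty = $158,984.91 × 8.2% = $13,036.76.
Total = $72,013.22 + $13,036.76 = $85,049.98.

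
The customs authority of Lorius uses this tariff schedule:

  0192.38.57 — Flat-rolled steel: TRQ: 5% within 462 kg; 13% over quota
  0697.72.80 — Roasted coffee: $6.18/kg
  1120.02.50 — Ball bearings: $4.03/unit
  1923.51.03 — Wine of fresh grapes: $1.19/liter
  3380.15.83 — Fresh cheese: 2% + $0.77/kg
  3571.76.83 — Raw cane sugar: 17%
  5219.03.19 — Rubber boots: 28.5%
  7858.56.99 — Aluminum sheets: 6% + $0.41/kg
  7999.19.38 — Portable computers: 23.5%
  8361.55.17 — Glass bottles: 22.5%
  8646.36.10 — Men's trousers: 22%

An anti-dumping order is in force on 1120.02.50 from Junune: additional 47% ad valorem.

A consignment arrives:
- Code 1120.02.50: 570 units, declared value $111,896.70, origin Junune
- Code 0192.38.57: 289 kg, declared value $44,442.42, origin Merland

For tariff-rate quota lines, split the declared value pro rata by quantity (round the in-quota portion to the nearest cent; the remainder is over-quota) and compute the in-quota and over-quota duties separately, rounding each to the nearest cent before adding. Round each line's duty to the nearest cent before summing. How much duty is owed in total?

Line 1 (1120.02.50, Junune, 570 units, $111,896.70):
Base rate for 1120.02.50 is $4.03/unit.
Additional duty on 1120.02.50 from Junune: +47% ad valorem. Applied ad valorem rate = 47%.
Duty = $111,896.70 × 47% + 570 × $4.03 = $54,888.55.
Line 2 (0192.38.57, Merland, 289 kg, $44,442.42):
Code 0192.38.57 is under a tariff-rate quota (threshold 462 kg). Quantity 289 kg is within the quota, so the in-quota rate 5% applies to the full value.
Duty = $44,442.42 × 5% = $2,222.12.
Total = $54,888.55 + $2,222.12 = $57,110.67.

$57,110.67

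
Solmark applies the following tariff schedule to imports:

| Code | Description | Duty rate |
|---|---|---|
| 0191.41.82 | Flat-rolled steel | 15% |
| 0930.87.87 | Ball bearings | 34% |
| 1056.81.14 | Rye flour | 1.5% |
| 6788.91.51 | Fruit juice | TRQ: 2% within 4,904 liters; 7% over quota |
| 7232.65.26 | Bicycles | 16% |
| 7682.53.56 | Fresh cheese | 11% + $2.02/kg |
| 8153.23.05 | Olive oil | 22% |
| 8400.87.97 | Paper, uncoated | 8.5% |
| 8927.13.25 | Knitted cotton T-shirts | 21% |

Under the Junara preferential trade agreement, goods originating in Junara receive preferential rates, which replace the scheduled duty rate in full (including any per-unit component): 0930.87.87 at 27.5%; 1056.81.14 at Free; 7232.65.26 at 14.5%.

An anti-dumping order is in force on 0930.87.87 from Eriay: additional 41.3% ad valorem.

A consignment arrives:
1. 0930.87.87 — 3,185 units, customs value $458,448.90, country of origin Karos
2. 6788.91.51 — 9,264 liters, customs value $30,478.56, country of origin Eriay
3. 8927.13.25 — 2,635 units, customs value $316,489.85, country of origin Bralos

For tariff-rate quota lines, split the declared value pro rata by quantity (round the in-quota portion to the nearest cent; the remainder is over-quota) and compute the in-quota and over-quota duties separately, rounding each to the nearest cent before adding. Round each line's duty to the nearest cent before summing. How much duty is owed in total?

$223,662.29

Line 1 (0930.87.87, Karos, 3,185 units, $458,448.90):
Base rate for 0930.87.87 is 34%.
0930.87.87 has an FTA preferential rate, but origin Karos is not Junara; base rate stands.
The additional-duty order on 0930.87.87 targets Eriay, not Karos; it does not apply.
Duty = $458,448.90 × 34% = $155,872.63.
Line 2 (6788.91.51, Eriay, 9,264 liters, $30,478.56):
Code 6788.91.51 is under a tariff-rate quota (threshold 4,904 liters). In-quota: 4,904 liters at 2%; over-quota: 4,360 liters at 7%.
Pro-rata value split: in-quota = $30,478.56 × 4,904/9,264 = $16,134.16; over-quota = $30,478.56 − $16,134.16 = $14,344.40.
In-quota duty = $16,134.16 × 2% = $322.68. Over-quota duty = $14,344.40 × 7% = $1,004.11.
Line duty = $322.68 + $1,004.11 = $1,326.79.
Line 3 (8927.13.25, Bralos, 2,635 units, $316,489.85):
Base rate for 8927.13.25 is 21%.
Duty = $316,489.85 × 21% = $66,462.87.
Total = $155,872.63 + $1,326.79 + $66,462.87 = $223,662.29.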